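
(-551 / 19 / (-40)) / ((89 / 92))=667 / 890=0.75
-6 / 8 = -3 / 4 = -0.75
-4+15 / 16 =-49 / 16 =-3.06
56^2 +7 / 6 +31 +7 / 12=12675 / 4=3168.75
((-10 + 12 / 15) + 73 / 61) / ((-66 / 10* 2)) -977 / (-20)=1991111 / 40260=49.46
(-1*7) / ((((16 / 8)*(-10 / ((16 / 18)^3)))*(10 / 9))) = 448 / 2025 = 0.22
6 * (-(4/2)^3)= -48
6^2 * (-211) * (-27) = 205092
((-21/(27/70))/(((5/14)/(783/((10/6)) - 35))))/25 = -2982728/1125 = -2651.31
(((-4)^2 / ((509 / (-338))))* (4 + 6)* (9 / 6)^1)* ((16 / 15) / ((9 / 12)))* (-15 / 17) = 1730560 / 8653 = 200.00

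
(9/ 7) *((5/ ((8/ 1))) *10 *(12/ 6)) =225/ 14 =16.07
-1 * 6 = -6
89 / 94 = 0.95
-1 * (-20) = 20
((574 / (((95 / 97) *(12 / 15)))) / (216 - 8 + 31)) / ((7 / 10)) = 19885 / 4541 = 4.38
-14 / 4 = -7 / 2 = -3.50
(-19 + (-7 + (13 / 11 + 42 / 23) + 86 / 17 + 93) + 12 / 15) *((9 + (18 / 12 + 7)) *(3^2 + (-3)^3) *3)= -308356146 / 4301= -71694.06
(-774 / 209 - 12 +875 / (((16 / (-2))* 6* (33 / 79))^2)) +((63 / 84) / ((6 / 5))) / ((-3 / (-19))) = -456152527 / 47672064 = -9.57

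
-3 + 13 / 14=-29 / 14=-2.07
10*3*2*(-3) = -180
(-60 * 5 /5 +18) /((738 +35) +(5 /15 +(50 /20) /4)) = -1008 /18575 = -0.05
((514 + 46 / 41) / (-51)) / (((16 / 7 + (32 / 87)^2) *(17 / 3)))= -69937560 / 94993433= -0.74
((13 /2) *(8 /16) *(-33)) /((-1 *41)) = 429 /164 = 2.62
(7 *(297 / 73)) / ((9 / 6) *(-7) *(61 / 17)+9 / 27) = -212058 / 278057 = -0.76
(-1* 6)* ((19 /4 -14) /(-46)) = -111 /92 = -1.21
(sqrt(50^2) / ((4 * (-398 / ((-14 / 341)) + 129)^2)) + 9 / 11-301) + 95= -21343151861541 / 104020678168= -205.18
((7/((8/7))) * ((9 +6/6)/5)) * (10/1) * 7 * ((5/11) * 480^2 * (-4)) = -3951360000/11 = -359214545.45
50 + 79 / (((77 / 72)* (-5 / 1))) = 13562 / 385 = 35.23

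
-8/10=-4/5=-0.80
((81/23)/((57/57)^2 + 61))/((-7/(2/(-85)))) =81/424235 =0.00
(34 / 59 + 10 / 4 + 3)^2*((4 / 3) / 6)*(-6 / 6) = -57121 / 6962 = -8.20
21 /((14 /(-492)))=-738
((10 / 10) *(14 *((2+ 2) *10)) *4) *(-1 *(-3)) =6720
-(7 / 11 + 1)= -18 / 11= -1.64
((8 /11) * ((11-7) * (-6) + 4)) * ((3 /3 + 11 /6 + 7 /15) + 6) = -135.27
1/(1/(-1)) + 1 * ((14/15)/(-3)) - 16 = -779/45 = -17.31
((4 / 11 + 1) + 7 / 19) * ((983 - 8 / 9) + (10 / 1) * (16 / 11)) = 35718178 / 20691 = 1726.27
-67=-67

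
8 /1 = 8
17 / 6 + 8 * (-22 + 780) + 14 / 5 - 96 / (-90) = 60707 / 10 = 6070.70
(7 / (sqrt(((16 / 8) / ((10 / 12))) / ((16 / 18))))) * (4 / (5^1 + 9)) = 2 * sqrt(30) / 9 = 1.22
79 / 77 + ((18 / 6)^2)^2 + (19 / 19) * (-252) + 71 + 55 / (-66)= -46111 / 462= -99.81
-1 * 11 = -11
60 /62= 0.97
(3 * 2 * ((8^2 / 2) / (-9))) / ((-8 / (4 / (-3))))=-32 / 9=-3.56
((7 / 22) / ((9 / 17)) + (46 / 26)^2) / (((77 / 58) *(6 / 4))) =7241474 / 3864861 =1.87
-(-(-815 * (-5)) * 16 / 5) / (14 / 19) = 123880 / 7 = 17697.14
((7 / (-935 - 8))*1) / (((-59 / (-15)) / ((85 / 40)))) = -1785 / 445096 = -0.00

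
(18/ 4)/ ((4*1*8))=9/ 64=0.14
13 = 13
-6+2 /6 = -5.67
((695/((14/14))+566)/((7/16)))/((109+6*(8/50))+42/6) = 24.64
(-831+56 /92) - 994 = -1824.39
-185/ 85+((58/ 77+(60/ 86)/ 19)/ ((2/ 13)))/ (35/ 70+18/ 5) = -40518873/ 43847573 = -0.92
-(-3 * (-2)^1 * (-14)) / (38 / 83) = 3486 / 19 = 183.47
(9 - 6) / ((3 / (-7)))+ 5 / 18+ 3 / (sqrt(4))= -5.22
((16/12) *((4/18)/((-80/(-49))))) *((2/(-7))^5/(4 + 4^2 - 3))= -16/787185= -0.00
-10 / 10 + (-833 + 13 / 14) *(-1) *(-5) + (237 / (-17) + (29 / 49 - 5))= -6963391 / 1666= -4179.71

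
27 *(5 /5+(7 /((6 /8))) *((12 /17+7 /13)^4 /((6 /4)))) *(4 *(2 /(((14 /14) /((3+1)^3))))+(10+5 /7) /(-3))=3648767210576133 /16698102967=218513.88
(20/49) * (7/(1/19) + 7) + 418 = 3326/7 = 475.14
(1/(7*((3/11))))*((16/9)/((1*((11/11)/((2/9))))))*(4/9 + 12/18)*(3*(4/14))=7040/35721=0.20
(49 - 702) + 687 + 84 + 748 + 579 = 1445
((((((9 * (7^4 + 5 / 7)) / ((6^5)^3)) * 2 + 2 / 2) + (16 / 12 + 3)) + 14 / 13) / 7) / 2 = 423263238071 / 924406898688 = 0.46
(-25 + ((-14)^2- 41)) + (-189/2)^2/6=12947/8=1618.38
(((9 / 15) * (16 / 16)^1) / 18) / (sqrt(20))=sqrt(5) / 300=0.01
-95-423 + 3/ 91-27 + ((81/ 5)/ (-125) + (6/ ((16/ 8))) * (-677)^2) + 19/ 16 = 1250743212689/ 910000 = 1374443.09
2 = 2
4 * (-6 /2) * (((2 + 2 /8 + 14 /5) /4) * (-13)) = 3939 /20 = 196.95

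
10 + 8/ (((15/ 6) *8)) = 52/ 5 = 10.40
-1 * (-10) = 10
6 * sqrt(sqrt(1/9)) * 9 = 18 * sqrt(3) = 31.18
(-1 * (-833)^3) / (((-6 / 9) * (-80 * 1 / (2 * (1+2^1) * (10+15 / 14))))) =23037808689 / 32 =719931521.53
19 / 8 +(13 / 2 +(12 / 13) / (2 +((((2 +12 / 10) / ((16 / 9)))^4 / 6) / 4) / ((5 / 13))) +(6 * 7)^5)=1066025452558981 / 8156824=130691241.17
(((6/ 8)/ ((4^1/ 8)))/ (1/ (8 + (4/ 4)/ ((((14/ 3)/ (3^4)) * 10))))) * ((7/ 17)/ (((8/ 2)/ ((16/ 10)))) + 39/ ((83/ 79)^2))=518.37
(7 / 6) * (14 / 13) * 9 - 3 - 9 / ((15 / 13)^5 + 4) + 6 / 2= 286507128 / 29179111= 9.82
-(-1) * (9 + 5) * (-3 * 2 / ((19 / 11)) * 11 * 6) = -60984 / 19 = -3209.68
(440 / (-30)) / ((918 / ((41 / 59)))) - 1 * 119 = -9668819 / 81243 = -119.01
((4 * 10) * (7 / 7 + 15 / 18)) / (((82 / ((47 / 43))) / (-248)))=-1282160 / 5289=-242.42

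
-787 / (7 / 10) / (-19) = 7870 / 133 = 59.17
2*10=20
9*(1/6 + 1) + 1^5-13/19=411/38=10.82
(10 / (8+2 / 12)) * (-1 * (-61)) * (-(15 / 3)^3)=-457500 / 49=-9336.73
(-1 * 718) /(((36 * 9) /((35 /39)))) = -12565 /6318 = -1.99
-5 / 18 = -0.28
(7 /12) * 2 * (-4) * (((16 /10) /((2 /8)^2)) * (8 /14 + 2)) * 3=-4608 /5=-921.60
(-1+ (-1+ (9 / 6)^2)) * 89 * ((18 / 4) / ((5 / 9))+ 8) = 14329 / 40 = 358.22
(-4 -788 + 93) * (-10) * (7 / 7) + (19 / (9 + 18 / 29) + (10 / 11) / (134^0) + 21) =21525610 / 3069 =7013.88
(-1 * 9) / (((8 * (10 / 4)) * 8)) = -9 / 160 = -0.06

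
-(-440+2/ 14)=3079/ 7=439.86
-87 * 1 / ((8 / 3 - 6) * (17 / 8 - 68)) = -1044 / 2635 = -0.40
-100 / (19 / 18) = -94.74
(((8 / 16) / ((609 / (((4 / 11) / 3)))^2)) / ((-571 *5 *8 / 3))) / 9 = -1 / 3459312788085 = -0.00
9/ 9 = 1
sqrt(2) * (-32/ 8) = -5.66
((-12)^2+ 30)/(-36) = -4.83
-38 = -38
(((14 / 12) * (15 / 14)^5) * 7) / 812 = 253125 / 17825024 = 0.01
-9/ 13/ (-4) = 9/ 52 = 0.17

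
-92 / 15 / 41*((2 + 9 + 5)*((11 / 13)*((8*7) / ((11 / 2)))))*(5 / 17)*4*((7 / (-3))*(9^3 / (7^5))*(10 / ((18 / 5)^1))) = 21196800 / 3107923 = 6.82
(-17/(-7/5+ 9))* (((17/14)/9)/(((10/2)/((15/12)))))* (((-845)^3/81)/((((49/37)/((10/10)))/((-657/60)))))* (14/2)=-470969251312625/14478912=-32527944.87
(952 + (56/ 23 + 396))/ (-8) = -7765/ 46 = -168.80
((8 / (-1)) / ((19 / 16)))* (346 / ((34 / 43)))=-952192 / 323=-2947.96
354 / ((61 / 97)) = 34338 / 61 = 562.92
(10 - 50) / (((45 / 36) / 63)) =-2016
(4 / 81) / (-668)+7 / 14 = 13525 / 27054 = 0.50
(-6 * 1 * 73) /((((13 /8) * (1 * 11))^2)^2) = -1794048 /418161601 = -0.00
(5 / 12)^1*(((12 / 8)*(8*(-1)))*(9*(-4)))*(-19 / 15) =-228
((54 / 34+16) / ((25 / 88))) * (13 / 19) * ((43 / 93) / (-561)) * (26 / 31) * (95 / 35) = -34765328 / 437423175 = -0.08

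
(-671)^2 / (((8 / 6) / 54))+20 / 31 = 1130555191 / 62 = 18234761.15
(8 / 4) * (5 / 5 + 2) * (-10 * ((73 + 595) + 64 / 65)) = -521808 / 13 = -40139.08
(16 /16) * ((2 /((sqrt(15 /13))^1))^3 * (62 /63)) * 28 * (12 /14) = 51584 * sqrt(195) /4725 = 152.45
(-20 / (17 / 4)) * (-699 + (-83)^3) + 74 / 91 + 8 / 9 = 37509306418 / 13923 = 2694053.47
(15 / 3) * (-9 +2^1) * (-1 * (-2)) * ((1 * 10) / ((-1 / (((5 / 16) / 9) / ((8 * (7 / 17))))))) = 2125 / 288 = 7.38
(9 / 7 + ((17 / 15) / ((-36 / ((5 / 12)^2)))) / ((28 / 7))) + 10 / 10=994733 / 435456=2.28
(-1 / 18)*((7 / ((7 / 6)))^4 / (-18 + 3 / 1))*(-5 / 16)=-3 / 2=-1.50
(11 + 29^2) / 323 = 852 / 323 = 2.64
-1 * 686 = -686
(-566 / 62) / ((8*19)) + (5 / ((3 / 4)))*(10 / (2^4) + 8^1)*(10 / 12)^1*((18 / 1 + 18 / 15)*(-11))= -47685723 / 4712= -10120.06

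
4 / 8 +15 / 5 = 7 / 2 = 3.50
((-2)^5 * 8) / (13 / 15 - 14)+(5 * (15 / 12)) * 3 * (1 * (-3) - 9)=-40485 / 197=-205.51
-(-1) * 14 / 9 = 14 / 9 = 1.56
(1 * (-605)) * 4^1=-2420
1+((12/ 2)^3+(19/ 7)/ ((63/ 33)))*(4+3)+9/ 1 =32171/ 21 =1531.95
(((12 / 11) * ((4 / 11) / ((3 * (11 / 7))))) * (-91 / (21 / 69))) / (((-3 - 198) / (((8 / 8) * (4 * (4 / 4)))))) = 133952 / 267531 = 0.50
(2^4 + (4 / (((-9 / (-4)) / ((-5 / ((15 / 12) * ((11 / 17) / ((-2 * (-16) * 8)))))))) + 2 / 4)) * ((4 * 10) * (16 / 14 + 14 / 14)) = -55378900 / 231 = -239735.50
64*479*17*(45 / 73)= 321258.08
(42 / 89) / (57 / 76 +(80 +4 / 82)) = 328 / 56159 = 0.01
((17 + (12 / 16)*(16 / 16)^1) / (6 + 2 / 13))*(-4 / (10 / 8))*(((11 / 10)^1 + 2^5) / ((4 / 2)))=-305513 / 2000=-152.76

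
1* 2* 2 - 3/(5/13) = -19/5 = -3.80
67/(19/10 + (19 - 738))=-670/7171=-0.09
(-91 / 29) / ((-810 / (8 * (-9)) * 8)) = -91 / 2610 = -0.03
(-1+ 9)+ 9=17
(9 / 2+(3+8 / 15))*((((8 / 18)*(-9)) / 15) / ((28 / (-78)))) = 3133 / 525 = 5.97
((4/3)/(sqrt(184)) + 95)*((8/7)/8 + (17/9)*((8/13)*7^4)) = 2285869*sqrt(46)/56511 + 217157555/819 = 265423.98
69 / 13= 5.31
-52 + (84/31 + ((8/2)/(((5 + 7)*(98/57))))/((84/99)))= -4173395/85064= -49.06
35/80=7/16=0.44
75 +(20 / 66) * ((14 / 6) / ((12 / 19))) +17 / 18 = 22888 / 297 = 77.06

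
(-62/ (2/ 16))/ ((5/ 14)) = -6944/ 5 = -1388.80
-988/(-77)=988/77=12.83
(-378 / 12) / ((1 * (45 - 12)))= -21 / 22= -0.95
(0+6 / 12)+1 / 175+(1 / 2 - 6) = -874 / 175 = -4.99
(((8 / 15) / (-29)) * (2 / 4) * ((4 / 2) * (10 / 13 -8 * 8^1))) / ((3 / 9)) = 6576 / 1885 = 3.49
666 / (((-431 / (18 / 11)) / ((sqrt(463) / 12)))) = -999 * sqrt(463) / 4741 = -4.53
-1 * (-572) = 572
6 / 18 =1 / 3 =0.33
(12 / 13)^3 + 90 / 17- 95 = -3321049 / 37349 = -88.92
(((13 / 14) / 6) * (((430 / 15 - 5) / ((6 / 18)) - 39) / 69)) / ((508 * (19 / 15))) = 130 / 1165479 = 0.00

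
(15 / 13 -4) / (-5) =37 / 65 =0.57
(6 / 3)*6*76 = 912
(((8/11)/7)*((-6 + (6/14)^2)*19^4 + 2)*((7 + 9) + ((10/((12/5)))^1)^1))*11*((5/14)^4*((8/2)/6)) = -2808817391875/14823774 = -189480.59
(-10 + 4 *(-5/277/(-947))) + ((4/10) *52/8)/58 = -757309153/76072510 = -9.96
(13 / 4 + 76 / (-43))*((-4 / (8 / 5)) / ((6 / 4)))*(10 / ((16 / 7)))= -10.81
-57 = -57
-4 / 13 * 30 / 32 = -0.29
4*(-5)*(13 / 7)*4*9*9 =-84240 / 7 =-12034.29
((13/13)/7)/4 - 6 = -167/28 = -5.96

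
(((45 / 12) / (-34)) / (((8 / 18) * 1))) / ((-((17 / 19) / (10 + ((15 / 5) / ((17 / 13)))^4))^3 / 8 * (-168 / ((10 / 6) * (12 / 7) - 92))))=375760824847980804008142795 / 4768796803815353111138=78795.73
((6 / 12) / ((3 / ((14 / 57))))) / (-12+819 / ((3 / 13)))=7 / 604827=0.00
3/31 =0.10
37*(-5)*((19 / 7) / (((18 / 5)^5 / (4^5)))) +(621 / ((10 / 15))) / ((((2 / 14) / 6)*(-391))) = -6678596443 / 7026831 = -950.44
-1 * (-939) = 939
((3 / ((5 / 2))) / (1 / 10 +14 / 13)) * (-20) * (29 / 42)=-15080 / 1071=-14.08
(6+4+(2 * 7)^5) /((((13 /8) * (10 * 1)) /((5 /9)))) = 717112 /39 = 18387.49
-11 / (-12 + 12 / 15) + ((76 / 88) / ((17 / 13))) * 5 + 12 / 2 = 10.28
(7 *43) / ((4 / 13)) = 3913 / 4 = 978.25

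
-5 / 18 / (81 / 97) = -485 / 1458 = -0.33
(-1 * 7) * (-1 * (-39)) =-273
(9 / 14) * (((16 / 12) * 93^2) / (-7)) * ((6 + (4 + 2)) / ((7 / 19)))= -11831832 / 343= -34495.14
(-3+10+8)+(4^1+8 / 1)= 27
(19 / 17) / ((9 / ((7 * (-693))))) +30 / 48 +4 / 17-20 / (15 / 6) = -82899 / 136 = -609.55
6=6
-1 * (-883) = 883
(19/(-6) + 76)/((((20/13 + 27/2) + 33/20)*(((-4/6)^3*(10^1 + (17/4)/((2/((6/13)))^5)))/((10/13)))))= -1.13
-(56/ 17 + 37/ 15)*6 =-2938/ 85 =-34.56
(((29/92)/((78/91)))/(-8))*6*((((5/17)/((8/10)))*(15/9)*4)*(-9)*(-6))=-228375/6256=-36.50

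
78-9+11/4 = 287/4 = 71.75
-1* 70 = -70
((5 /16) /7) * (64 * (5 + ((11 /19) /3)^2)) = 46760 /3249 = 14.39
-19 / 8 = -2.38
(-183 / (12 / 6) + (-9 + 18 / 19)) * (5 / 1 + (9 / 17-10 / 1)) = 7566 / 17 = 445.06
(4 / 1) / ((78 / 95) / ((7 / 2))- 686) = -1330 / 228017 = -0.01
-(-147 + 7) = 140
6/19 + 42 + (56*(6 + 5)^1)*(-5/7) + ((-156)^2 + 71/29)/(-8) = -15163477/4408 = -3439.99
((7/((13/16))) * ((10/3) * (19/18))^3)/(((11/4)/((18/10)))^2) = 61456640/382239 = 160.78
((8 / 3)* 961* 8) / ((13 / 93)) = 1906624 / 13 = 146663.38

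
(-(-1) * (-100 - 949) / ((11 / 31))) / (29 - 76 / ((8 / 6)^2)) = 130076 / 605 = 215.00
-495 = -495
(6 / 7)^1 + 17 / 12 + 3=443 / 84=5.27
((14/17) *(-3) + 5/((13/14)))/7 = 92/221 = 0.42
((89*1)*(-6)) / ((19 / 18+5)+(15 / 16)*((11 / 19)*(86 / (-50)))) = -7305120 / 70069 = -104.26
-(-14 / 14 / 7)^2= -1 / 49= -0.02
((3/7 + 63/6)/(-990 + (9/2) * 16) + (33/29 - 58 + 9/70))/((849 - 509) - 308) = -98737/55680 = -1.77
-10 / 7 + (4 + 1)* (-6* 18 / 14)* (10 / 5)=-550 / 7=-78.57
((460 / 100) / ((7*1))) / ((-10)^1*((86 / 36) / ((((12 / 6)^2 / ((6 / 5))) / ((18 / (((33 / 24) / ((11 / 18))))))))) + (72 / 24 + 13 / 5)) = -69 / 5432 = -0.01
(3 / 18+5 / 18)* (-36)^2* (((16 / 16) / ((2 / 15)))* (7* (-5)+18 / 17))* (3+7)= -24926400 / 17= -1466258.82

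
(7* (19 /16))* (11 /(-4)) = -22.86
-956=-956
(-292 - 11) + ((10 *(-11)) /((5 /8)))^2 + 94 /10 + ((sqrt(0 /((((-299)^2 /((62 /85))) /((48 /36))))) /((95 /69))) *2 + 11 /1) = 153467 /5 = 30693.40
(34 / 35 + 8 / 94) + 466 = 768308 / 1645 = 467.06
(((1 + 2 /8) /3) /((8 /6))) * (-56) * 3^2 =-315 /2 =-157.50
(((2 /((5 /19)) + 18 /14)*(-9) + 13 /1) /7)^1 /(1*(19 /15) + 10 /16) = -56256 /11123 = -5.06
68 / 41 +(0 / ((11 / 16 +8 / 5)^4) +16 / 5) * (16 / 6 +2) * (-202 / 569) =-1274788 / 349935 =-3.64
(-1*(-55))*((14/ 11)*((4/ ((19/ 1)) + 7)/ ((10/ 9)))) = 8631/ 19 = 454.26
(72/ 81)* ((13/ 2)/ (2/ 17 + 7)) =884/ 1089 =0.81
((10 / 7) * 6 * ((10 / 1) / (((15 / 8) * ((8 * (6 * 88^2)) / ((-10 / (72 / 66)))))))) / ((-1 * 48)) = 25 / 1064448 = 0.00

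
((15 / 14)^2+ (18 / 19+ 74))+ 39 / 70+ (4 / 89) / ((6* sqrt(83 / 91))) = 2* sqrt(7553) / 22161+ 1427269 / 18620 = 76.66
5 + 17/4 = 37/4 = 9.25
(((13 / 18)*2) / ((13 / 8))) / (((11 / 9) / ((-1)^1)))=-8 / 11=-0.73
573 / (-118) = -573 / 118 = -4.86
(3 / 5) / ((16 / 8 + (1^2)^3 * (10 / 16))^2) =64 / 735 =0.09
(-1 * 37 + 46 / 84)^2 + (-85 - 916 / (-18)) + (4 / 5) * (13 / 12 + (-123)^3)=-1457650107 / 980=-1487398.07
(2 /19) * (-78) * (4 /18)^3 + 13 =59605 /4617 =12.91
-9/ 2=-4.50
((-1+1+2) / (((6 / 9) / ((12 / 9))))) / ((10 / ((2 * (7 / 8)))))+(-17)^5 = -14198563 / 10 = -1419856.30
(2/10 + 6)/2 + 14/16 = 159/40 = 3.98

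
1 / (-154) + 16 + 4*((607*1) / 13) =405931 / 2002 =202.76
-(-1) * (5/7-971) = -6792/7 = -970.29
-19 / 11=-1.73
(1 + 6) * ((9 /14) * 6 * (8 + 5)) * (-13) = -4563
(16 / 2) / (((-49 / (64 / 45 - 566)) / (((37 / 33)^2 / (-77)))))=-278246512 / 184895865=-1.50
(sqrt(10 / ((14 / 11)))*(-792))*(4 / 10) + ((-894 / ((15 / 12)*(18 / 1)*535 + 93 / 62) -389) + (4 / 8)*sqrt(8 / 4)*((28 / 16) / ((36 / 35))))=-1584*sqrt(385) / 35 -1561355 / 4013 + 245*sqrt(2) / 288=-1275.88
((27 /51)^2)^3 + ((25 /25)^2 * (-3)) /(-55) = 101641962 /1327566295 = 0.08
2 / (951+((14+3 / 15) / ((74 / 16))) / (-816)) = 37740 / 17945299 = 0.00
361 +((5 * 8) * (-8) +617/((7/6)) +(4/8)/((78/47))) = 622613/1092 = 570.16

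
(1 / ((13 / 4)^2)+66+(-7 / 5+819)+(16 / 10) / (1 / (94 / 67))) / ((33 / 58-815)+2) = -969710932 / 889251805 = -1.09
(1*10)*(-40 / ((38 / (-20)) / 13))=52000 / 19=2736.84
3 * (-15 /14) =-45 /14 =-3.21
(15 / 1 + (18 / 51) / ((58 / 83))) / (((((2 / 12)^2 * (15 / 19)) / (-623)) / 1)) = -1085784336 / 2465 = -440480.46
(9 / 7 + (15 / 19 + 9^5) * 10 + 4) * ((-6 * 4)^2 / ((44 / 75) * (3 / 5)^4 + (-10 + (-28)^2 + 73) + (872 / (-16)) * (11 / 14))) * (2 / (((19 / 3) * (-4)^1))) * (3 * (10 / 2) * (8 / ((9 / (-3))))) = 1748863440000000 / 1309504757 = 1335515.15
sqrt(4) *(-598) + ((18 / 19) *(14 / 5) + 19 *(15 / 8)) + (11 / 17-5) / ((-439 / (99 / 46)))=-151025850101 / 130453240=-1157.70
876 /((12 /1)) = 73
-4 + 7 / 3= -5 / 3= -1.67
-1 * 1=-1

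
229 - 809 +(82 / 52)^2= -390399 / 676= -577.51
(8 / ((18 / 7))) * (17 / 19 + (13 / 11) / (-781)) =453600 / 163229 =2.78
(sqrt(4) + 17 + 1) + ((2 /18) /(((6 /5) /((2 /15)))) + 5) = 25.01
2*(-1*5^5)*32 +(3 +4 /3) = -599987 /3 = -199995.67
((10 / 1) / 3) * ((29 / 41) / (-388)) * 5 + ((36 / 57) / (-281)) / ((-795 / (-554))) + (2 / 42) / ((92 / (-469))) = -426612663347 / 1552996467420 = -0.27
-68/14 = -34/7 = -4.86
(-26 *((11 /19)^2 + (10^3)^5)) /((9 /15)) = -46930000000000015730 /1083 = -43333333333333347.86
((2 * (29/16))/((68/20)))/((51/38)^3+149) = 994555/141245843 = 0.01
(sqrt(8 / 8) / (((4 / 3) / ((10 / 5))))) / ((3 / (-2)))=-1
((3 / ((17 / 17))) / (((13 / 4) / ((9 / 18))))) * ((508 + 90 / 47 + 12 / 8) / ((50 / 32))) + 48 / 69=53316992 / 351325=151.76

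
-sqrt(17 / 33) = -0.72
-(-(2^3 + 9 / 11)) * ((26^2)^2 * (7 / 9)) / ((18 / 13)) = 2263595.48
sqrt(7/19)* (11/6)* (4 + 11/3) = 253* sqrt(133)/342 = 8.53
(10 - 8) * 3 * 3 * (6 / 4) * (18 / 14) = 243 / 7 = 34.71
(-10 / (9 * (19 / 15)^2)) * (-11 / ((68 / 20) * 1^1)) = 13750 / 6137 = 2.24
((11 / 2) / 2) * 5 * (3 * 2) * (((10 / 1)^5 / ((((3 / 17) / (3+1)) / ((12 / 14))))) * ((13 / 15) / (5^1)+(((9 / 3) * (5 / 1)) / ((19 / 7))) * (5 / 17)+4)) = 123617120000 / 133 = 929452030.08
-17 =-17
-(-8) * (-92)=-736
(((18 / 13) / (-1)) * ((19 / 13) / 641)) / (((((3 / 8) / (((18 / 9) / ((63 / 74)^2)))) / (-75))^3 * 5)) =106130.05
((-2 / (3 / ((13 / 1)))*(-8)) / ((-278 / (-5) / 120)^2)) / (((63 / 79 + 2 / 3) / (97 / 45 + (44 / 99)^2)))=31319392000 / 60339483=519.05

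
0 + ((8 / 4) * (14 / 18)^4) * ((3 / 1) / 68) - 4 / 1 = -295031 / 74358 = -3.97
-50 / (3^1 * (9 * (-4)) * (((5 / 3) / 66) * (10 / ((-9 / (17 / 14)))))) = -231 / 17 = -13.59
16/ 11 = 1.45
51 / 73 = 0.70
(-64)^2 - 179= 3917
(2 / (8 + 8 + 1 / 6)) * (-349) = -4188 / 97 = -43.18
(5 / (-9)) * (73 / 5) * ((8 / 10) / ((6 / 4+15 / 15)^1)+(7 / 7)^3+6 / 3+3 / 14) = -90301 / 3150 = -28.67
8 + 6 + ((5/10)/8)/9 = 2017/144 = 14.01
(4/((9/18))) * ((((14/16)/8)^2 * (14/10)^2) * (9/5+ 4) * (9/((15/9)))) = 1879983/320000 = 5.87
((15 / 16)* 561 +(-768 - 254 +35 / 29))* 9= -2066517 / 464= -4453.70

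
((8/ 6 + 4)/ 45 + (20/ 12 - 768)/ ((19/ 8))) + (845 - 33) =66076/ 135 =489.45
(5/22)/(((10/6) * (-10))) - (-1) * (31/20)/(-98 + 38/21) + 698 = 310177979/444400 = 697.97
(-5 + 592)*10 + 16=5886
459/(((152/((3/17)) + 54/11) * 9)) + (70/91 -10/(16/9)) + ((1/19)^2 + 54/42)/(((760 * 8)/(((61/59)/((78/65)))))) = -4.80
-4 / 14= -2 / 7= -0.29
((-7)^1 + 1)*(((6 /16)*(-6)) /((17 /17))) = 27 /2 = 13.50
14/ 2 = 7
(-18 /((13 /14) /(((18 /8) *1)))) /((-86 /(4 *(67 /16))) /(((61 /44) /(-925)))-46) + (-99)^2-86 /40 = 5865138821803 /598554580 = 9798.84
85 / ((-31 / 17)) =-1445 / 31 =-46.61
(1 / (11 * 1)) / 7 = 1 / 77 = 0.01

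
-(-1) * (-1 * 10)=-10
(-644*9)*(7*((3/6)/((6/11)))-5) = -8211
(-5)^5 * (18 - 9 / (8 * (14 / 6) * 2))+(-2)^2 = -6215177 / 112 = -55492.65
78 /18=13 /3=4.33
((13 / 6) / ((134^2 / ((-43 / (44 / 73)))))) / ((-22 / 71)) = 2897297 / 104288448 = 0.03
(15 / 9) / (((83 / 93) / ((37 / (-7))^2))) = 212195 / 4067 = 52.17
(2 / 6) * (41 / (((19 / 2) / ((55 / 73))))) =4510 / 4161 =1.08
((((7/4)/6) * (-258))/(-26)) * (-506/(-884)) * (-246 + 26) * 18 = -37695735/5746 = -6560.34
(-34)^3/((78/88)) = -1729376/39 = -44342.97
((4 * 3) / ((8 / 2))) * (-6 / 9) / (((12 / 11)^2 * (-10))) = 121 / 720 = 0.17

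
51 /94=0.54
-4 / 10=-2 / 5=-0.40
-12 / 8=-3 / 2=-1.50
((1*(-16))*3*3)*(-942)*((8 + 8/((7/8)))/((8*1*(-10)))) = -203472/7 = -29067.43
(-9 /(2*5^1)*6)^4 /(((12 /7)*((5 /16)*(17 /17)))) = 1587.24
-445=-445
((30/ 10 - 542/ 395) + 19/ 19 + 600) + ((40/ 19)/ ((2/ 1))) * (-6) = 4475322/ 7505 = 596.31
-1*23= -23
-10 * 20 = -200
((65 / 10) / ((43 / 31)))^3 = 65450827 / 636056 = 102.90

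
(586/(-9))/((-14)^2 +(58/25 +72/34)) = -124525/383337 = -0.32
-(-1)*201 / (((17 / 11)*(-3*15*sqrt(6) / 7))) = -5159*sqrt(6) / 1530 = -8.26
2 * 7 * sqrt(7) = 14 * sqrt(7) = 37.04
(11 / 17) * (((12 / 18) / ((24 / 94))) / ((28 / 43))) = 22231 / 8568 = 2.59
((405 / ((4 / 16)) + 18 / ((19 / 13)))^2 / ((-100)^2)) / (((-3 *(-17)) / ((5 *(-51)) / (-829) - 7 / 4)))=-383384631789 / 50875730000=-7.54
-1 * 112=-112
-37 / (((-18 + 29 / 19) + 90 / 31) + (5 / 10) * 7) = 43586 / 11863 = 3.67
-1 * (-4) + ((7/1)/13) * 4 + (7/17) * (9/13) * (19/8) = 929/136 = 6.83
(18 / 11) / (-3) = -6 / 11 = -0.55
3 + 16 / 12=13 / 3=4.33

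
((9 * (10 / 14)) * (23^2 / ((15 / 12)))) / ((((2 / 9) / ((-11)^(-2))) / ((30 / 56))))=642735 / 11858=54.20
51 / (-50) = -51 / 50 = -1.02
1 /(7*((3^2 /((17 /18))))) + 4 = 4553 /1134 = 4.01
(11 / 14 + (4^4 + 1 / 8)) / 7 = 14387 / 392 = 36.70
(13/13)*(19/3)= 19/3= 6.33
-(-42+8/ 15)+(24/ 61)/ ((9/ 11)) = 12794/ 305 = 41.95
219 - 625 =-406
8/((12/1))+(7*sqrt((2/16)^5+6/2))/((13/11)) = 2/3+77*sqrt(196610)/3328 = 10.93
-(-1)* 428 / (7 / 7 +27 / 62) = 26536 / 89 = 298.16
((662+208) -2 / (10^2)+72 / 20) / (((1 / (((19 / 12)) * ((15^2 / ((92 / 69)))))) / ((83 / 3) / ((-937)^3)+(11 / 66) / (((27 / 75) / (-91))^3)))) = -8038763714896273911873989 / 12793960933056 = -628324860217.95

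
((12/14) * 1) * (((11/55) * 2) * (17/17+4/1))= 12/7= 1.71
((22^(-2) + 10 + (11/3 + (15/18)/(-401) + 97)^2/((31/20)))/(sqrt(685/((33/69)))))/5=34.60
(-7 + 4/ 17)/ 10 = -23/ 34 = -0.68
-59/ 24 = -2.46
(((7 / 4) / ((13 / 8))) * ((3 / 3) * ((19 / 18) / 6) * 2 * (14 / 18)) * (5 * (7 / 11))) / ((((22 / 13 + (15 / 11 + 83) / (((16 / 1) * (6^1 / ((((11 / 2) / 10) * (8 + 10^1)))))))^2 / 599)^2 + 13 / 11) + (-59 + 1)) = -256862926952450000 / 15554812982739308127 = -0.02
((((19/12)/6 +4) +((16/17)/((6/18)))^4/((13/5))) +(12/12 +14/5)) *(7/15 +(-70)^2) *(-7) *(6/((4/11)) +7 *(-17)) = 268076458327863871/2345269680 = 114305173.78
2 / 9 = 0.22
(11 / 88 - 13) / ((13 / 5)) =-515 / 104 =-4.95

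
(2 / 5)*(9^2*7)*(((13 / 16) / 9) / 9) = 91 / 40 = 2.28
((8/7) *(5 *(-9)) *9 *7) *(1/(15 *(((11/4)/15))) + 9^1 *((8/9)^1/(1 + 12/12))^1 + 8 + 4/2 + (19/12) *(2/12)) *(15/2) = -7819875/22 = -355448.86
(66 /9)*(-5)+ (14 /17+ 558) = 26630 /51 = 522.16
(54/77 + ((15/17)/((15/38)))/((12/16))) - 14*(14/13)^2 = -8332286/663663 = -12.55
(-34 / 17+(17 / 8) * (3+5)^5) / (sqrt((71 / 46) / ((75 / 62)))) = 348150 * sqrt(151869) / 2201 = 61642.60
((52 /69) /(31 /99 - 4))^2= 2944656 /70476025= 0.04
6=6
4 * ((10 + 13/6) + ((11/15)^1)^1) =258/5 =51.60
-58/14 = -29/7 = -4.14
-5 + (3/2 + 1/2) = -3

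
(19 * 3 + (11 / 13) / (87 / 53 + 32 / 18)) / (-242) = -606909 / 2565563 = -0.24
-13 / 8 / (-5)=13 / 40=0.32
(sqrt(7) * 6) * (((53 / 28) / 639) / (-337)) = -0.00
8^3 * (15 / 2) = 3840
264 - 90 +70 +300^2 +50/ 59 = 90244.85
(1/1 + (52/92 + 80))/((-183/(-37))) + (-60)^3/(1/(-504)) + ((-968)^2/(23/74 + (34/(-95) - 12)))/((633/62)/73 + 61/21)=11227049182819150029188/103153317105801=108838469.74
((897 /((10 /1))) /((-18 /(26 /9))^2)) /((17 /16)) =404248 /185895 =2.17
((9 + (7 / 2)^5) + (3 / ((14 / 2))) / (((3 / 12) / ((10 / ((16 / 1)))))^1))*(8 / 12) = 119905 / 336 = 356.86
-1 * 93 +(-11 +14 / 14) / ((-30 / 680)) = 401 / 3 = 133.67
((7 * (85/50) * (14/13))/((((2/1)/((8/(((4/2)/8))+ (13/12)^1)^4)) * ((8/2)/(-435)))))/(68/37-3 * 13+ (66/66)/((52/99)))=3171821293944247/133968384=23675894.26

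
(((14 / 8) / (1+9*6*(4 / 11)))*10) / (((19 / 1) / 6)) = 1155 / 4313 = 0.27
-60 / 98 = -30 / 49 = -0.61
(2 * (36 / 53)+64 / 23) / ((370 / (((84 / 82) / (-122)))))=-53004 / 564013015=-0.00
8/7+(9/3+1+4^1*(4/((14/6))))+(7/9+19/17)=2126/153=13.90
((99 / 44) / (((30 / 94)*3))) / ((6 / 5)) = 47 / 24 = 1.96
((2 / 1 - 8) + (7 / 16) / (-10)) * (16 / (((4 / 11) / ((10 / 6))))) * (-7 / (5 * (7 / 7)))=620.49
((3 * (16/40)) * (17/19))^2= 10404/9025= 1.15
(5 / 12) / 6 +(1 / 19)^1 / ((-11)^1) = 973 / 15048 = 0.06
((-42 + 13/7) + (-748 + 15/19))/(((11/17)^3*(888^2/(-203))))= 2486651081/3323581536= 0.75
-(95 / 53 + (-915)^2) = -44373020 / 53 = -837226.79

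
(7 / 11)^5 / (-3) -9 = -4365184 / 483153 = -9.03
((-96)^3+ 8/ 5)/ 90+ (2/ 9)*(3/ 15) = -2211826/ 225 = -9830.34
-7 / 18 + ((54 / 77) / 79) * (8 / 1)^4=3938731 / 109494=35.97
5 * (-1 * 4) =-20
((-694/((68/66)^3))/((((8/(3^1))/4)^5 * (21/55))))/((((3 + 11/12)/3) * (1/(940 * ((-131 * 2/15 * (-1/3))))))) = -7277635471095/137564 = -52903633.73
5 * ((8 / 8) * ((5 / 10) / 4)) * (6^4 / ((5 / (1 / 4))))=81 / 2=40.50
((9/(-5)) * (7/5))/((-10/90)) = 567/25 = 22.68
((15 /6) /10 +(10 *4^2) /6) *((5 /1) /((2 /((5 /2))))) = 8075 /48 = 168.23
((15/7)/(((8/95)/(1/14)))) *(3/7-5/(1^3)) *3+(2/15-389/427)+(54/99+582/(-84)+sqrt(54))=-221553823/6904590+3 *sqrt(6)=-24.74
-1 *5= -5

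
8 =8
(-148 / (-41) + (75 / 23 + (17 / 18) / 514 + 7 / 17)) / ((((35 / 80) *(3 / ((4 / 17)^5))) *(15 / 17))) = 0.00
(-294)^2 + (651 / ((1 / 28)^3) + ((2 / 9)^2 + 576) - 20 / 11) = 12810586148 / 891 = 14377762.23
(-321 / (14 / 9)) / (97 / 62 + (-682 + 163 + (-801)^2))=-89559 / 278230267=-0.00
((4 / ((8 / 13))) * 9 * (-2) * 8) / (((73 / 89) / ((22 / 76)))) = -458172 / 1387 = -330.33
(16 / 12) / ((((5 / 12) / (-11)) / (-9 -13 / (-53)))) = 81664 / 265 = 308.17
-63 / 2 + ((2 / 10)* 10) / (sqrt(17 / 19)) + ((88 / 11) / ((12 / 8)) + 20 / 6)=-137 / 6 + 2* sqrt(323) / 17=-20.72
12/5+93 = 477/5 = 95.40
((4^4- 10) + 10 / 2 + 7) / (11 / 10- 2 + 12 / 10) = 860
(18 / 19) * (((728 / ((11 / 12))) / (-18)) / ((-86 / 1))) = 4368 / 8987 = 0.49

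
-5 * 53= -265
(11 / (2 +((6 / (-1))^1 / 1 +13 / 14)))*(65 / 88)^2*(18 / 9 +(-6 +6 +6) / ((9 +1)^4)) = -11833549 / 3027200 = -3.91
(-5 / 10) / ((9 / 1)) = -1 / 18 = -0.06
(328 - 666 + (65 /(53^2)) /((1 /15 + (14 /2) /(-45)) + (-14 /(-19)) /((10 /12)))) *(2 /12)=-56.33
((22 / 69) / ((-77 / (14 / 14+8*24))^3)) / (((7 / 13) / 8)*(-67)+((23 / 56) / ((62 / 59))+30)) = -92710079072 / 477901560675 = -0.19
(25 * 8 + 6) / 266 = 103 / 133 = 0.77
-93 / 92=-1.01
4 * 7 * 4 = 112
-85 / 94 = -0.90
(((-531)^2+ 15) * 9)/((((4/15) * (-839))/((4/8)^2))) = -4758345/1678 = -2835.72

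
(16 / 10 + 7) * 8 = 344 / 5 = 68.80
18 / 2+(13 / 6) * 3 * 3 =28.50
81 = 81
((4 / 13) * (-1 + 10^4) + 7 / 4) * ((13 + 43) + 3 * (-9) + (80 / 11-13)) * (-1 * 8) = -81958400 / 143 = -573135.66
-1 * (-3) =3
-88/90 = -44/45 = -0.98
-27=-27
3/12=1/4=0.25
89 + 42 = 131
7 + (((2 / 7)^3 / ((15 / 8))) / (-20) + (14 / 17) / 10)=3097018 / 437325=7.08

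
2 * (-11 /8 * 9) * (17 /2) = -1683 /8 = -210.38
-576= -576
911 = 911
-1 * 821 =-821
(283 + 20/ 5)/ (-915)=-287/ 915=-0.31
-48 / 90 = -8 / 15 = -0.53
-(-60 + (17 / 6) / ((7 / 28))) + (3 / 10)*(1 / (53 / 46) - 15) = 70639 / 1590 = 44.43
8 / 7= 1.14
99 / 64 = 1.55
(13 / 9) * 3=13 / 3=4.33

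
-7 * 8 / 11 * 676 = -37856 / 11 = -3441.45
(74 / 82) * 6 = 222 / 41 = 5.41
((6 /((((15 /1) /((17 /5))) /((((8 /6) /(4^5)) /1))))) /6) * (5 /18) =17 /207360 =0.00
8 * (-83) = -664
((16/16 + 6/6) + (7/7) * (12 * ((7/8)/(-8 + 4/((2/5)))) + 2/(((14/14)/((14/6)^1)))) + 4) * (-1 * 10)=-955/6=-159.17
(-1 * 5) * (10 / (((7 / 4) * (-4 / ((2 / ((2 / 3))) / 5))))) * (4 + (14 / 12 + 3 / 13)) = 2105 / 91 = 23.13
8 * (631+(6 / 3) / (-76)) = 95908 / 19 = 5047.79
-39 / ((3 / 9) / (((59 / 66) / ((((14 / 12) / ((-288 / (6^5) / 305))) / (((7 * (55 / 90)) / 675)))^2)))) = -8437 / 185389871343750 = -0.00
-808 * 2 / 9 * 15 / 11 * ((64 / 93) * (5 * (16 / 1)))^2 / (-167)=211812352000 / 47664639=4443.80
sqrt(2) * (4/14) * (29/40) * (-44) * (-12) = 3828 * sqrt(2)/35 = 154.67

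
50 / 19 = 2.63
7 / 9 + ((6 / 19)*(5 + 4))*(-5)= -2297 / 171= -13.43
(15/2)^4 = 50625/16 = 3164.06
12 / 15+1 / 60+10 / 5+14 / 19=3.55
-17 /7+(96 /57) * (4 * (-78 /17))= -33.34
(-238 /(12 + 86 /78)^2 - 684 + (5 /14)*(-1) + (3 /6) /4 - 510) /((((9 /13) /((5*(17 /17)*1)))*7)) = -23192080925 /18800712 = -1233.57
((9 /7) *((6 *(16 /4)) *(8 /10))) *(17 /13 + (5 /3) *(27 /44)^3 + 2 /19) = 1021465377 /23012990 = 44.39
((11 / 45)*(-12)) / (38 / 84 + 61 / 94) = -14476 / 5435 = -2.66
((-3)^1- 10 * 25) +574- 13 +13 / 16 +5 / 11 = 54431 / 176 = 309.27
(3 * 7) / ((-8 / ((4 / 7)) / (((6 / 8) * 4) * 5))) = -45 / 2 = -22.50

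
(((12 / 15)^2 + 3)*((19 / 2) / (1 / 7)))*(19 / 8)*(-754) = -86693789 / 200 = -433468.94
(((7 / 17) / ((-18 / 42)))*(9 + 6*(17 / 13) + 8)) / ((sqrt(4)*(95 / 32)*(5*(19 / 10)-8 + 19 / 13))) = -224 / 165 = -1.36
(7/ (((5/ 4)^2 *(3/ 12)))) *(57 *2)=51072/ 25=2042.88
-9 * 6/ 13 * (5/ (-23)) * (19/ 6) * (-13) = -855/ 23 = -37.17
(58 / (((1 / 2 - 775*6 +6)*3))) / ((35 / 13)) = -1508 / 975135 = -0.00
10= 10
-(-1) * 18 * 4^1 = 72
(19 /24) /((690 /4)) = 19 /4140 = 0.00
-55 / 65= -11 / 13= -0.85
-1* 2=-2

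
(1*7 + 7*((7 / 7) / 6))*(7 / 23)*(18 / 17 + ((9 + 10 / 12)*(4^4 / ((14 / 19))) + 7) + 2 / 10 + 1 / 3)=99855091 / 11730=8512.80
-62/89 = -0.70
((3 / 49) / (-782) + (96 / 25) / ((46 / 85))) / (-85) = -1359441 / 16285150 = -0.08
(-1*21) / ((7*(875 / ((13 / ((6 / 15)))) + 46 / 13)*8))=-13 / 1056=-0.01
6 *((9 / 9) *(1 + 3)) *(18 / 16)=27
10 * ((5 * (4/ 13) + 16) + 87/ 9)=10610/ 39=272.05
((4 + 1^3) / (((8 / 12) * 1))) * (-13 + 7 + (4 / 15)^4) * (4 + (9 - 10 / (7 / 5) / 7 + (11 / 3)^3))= -12301825796 / 4465125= -2755.09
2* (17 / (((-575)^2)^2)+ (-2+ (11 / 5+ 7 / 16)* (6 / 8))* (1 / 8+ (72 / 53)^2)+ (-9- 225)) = -36795010346929222339 / 78607336900000000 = -468.09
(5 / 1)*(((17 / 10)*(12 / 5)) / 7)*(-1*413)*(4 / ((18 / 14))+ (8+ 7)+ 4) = -399194 / 15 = -26612.93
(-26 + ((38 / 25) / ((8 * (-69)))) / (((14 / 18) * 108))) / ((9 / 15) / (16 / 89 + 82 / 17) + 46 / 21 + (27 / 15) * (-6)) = 11407701583 / 3724874472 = 3.06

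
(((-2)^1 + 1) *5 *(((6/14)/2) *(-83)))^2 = 1550025/196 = 7908.29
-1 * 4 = -4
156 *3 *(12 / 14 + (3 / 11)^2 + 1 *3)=1558440 / 847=1839.95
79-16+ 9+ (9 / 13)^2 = 12249 / 169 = 72.48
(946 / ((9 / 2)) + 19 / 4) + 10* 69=32579 / 36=904.97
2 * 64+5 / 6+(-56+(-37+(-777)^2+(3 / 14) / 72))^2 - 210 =41136640764796417 / 112896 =364376424007.90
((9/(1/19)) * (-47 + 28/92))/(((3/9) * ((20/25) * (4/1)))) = -1377405/184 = -7485.90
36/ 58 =18/ 29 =0.62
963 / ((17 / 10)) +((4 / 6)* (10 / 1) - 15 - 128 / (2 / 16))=-23759 / 51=-465.86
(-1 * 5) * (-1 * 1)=5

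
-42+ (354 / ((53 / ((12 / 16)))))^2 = -189951 / 11236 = -16.91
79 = 79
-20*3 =-60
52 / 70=26 / 35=0.74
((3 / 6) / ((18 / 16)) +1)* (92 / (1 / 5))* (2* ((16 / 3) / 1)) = 191360 / 27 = 7087.41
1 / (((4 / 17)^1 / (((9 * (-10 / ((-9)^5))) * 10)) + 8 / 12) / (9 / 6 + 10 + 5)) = 42075 / 41066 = 1.02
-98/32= -49/16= -3.06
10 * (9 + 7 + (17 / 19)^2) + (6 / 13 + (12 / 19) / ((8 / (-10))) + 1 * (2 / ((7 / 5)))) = 5555307 / 32851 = 169.11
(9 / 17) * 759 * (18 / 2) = 61479 / 17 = 3616.41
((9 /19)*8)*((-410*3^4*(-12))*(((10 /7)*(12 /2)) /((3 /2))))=1147737600 /133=8629606.02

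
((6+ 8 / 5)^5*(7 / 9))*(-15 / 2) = -277323088 / 1875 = -147905.65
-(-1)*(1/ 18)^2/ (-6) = -1/ 1944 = -0.00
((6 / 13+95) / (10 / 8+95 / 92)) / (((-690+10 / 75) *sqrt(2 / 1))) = -28543 *sqrt(2) / 941668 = -0.04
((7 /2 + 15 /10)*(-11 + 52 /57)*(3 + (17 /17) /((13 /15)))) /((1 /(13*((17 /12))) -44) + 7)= 7650 /1349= 5.67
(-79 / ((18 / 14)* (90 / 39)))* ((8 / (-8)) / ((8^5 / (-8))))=-7189 / 1105920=-0.01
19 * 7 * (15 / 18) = 665 / 6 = 110.83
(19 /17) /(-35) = -19 /595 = -0.03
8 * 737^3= 3202524424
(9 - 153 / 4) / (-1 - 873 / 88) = 2574 / 961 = 2.68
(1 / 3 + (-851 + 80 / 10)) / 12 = -632 / 9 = -70.22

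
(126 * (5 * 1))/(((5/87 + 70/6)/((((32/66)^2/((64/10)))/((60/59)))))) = 11977/6171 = 1.94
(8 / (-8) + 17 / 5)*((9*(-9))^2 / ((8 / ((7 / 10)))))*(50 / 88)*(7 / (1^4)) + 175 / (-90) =8677123 / 1584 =5477.98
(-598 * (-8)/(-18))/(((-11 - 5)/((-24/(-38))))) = 598/57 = 10.49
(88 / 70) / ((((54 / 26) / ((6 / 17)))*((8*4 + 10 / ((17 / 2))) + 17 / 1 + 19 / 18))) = 2288 / 548695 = 0.00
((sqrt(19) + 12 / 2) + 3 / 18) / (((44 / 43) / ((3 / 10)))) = 129*sqrt(19) / 440 + 1591 / 880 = 3.09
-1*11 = -11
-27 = -27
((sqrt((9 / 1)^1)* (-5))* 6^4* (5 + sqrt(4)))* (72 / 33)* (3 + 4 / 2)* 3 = -48988800 / 11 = -4453527.27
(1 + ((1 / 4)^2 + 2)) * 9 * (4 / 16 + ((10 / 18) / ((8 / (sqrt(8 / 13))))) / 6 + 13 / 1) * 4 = 245 * sqrt(26) / 1248 + 23373 / 16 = 1461.81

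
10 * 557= 5570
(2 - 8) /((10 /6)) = -18 /5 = -3.60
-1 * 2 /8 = -1 /4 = -0.25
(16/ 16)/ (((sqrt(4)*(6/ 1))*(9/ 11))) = 11/ 108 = 0.10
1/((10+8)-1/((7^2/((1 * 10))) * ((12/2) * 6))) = 0.06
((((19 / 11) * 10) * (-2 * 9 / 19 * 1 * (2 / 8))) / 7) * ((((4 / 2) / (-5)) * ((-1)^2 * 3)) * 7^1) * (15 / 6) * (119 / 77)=2295 / 121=18.97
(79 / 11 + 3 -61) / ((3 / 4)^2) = -90.34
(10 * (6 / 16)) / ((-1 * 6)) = -5 / 8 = -0.62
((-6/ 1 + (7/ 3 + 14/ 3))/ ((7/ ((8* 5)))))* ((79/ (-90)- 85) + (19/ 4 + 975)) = 321794/ 63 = 5107.84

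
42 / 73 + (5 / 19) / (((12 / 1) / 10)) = 6613 / 8322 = 0.79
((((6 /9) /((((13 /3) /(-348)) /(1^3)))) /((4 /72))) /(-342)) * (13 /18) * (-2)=-232 /57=-4.07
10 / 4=5 / 2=2.50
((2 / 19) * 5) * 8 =80 / 19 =4.21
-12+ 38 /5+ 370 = 1828 /5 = 365.60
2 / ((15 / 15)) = 2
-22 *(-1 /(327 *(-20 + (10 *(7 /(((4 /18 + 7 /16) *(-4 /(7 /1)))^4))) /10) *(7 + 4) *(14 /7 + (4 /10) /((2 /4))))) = 407253125 /60888072077868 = 0.00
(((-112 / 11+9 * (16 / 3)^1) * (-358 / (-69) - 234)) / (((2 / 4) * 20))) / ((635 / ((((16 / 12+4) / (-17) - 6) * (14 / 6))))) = 321822592 / 16030575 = 20.08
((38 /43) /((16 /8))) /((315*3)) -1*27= -1097126 /40635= -27.00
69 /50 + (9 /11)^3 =128289 /66550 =1.93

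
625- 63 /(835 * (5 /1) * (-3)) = 2609396 /4175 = 625.01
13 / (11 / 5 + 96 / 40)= 65 / 23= 2.83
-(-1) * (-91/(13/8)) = -56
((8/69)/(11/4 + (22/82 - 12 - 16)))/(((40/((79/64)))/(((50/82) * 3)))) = -395/1507696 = -0.00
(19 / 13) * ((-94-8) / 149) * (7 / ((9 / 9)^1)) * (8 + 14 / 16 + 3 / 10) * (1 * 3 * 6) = -22404249 / 19370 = -1156.65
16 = 16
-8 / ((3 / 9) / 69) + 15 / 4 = -1652.25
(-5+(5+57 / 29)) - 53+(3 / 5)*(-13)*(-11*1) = 5041 / 145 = 34.77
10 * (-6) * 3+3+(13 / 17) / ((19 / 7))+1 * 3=-56111 / 323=-173.72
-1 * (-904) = 904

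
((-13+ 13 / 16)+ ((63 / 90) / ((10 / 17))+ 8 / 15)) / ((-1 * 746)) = 12557 / 895200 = 0.01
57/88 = 0.65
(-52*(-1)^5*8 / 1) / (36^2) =26 / 81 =0.32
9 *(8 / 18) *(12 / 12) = 4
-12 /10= -6 /5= -1.20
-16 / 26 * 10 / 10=-8 / 13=-0.62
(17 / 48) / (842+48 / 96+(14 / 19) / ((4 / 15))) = 323 / 770880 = 0.00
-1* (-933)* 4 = 3732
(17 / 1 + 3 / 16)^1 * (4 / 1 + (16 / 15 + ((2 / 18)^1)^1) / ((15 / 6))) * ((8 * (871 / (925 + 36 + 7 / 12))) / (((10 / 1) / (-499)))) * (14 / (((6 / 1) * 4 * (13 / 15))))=-117717593 / 6294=-18703.14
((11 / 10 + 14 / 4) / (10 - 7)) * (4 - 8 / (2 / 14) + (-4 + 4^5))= 22264 / 15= 1484.27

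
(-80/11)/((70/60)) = -480/77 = -6.23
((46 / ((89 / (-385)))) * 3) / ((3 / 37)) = -655270 / 89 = -7362.58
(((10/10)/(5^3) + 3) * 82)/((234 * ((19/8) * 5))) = 123328/1389375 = 0.09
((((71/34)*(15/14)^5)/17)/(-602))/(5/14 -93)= 53915625/17337099771712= 0.00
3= 3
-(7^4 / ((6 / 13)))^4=-949165729998374161 / 1296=-732380964504918.33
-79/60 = -1.32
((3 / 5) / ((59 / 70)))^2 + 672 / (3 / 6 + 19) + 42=3483046 / 45253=76.97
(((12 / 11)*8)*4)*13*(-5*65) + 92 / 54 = -43804294 / 297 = -147489.21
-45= -45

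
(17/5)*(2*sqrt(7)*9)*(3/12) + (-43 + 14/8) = -165/4 + 153*sqrt(7)/10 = -0.77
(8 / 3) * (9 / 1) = 24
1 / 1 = 1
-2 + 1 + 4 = 3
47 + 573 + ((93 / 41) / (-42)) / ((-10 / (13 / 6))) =21353203 / 34440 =620.01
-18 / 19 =-0.95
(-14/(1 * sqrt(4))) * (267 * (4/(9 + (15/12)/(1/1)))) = -29904/41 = -729.37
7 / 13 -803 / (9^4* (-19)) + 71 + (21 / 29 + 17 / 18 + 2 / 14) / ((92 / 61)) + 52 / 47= 210108210891863 / 2844976673448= 73.85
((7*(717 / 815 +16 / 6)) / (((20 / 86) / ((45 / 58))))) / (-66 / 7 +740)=1889979 / 16671640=0.11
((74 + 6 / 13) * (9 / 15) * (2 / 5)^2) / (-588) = -968 / 79625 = -0.01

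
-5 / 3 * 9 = -15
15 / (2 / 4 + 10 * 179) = 30 / 3581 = 0.01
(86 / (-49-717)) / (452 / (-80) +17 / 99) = 85140 / 4154401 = 0.02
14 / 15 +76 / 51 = 2.42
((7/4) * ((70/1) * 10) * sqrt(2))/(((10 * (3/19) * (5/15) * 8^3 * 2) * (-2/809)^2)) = 3046609055 * sqrt(2)/8192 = 525946.76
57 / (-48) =-19 / 16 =-1.19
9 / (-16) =-9 / 16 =-0.56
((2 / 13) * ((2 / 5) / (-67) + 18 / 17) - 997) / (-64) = 73800903 / 4738240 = 15.58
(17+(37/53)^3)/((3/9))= 7744686/148877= 52.02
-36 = -36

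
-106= -106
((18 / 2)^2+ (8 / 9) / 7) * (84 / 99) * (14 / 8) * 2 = 240.92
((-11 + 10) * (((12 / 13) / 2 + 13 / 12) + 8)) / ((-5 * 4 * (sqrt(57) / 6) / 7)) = 2.65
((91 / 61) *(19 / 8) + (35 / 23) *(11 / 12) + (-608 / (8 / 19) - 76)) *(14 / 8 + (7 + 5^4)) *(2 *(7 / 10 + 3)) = -318997851757 / 44896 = -7105262.20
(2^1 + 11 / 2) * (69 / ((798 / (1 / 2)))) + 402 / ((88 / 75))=4013745 / 11704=342.94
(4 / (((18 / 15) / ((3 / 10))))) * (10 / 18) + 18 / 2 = 86 / 9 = 9.56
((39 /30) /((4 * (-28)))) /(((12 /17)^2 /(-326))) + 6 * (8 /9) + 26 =3139111 /80640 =38.93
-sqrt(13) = -3.61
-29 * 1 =-29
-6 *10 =-60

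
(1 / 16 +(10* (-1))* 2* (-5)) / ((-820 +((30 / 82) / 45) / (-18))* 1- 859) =-1772307 / 29738456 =-0.06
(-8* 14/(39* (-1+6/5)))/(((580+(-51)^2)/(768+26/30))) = -1291696/372177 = -3.47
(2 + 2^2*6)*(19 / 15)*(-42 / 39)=-532 / 15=-35.47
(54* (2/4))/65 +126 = 8217/65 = 126.42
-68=-68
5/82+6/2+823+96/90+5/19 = 827.39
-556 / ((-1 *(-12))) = -139 / 3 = -46.33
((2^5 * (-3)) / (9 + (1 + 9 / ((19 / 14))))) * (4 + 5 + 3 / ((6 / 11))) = -83.70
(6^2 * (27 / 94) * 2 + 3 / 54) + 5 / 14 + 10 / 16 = 514469 / 23688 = 21.72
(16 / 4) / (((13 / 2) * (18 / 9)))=4 / 13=0.31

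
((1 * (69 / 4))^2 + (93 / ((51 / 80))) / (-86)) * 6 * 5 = 51906765 / 5848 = 8875.99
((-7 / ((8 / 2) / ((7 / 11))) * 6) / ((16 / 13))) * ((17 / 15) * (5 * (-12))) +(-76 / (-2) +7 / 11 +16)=37295 / 88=423.81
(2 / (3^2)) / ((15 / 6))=4 / 45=0.09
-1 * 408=-408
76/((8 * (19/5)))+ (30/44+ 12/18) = 127/33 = 3.85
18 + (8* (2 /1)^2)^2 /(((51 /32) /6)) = 65842 /17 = 3873.06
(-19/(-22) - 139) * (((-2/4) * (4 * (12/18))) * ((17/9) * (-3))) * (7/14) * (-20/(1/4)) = 1377680/33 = 41747.88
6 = 6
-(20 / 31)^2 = -400 / 961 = -0.42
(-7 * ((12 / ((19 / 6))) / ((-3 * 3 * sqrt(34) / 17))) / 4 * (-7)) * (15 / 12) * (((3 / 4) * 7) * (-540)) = 694575 * sqrt(34) / 76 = 53289.91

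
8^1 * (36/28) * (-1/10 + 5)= 252/5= 50.40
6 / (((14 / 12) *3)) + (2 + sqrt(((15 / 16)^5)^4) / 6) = 58520122222477 / 15393162788864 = 3.80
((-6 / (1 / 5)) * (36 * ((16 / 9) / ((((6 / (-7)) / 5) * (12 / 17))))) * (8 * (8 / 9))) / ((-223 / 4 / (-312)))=1267302400 / 2007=631441.16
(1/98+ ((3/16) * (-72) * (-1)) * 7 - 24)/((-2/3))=-10365/98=-105.77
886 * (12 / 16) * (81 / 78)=35883 / 52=690.06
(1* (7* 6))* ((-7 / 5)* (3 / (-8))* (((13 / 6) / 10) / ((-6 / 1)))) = -637 / 800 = -0.80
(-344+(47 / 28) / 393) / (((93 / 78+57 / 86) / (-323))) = 40203979309 / 671244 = 59894.73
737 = 737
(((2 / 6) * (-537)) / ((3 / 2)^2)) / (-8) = 179 / 18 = 9.94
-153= -153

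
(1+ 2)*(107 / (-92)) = -321 / 92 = -3.49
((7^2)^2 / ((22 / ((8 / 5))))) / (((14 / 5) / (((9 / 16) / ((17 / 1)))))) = 3087 / 1496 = 2.06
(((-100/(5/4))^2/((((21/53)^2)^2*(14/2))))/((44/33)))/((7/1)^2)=12624769600/22235661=567.77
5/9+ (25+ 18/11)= 2692/99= 27.19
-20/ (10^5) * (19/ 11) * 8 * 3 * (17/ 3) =-0.05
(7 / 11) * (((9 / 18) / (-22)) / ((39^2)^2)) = -7 / 1119705444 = -0.00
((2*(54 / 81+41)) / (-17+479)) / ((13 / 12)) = 500 / 3003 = 0.17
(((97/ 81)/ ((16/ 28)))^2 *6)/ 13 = 2.03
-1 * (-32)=32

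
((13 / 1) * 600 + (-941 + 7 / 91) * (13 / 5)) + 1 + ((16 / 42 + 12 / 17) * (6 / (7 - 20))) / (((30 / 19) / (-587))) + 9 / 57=5541.24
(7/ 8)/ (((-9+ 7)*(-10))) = 7/ 160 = 0.04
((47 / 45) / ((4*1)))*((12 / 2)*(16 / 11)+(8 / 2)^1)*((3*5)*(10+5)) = 8225 / 11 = 747.73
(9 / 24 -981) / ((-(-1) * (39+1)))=-1569 / 64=-24.52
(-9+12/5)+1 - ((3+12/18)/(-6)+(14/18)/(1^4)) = -173/30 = -5.77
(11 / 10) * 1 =11 / 10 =1.10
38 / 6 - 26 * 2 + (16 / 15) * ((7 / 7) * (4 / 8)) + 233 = 2818 / 15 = 187.87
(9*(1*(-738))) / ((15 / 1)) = -442.80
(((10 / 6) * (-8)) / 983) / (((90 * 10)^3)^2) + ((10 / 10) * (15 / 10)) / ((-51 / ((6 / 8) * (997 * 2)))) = -29297209696368750000017 / 666068291325000000000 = -43.99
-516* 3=-1548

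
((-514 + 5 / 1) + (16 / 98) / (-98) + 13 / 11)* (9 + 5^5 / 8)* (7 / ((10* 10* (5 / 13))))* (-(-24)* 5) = -167225213649 / 37730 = -4432155.15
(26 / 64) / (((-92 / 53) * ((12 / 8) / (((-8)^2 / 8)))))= -689 / 552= -1.25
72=72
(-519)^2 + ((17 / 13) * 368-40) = 3507429 / 13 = 269802.23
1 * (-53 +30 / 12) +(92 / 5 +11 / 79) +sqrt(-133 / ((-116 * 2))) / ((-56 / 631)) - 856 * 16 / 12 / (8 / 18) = -2053969 / 790 - 631 * sqrt(7714) / 6496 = -2608.49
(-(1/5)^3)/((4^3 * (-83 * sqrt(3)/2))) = sqrt(3)/996000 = 0.00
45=45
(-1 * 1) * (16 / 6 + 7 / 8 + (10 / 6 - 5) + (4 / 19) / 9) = -317 / 1368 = -0.23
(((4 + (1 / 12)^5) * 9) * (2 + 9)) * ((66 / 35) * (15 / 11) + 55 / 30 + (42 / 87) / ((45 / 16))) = 915424983209 / 505128960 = 1812.26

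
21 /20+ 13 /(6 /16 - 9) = -631 /1380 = -0.46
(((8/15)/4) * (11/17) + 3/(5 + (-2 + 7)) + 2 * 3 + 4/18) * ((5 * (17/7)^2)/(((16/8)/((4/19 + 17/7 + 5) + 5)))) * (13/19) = 3756246611/4457628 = 842.66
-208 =-208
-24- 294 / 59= -1710 / 59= -28.98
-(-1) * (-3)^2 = 9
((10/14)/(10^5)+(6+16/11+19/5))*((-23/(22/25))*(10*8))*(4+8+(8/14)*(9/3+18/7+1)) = -76936796829/207515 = -370752.94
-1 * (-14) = 14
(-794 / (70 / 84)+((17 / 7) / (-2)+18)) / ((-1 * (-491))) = -65521 / 34370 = -1.91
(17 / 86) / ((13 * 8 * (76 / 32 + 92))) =17 / 844090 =0.00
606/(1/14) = 8484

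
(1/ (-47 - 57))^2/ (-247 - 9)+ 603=1669644287/ 2768896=603.00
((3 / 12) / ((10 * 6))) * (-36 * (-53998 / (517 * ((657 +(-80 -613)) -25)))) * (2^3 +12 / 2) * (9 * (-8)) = 40822488 / 157685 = 258.89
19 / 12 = 1.58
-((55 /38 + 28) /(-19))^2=-1252161 /521284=-2.40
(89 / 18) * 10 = 445 / 9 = 49.44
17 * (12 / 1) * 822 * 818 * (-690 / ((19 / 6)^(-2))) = -949093677960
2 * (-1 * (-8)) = 16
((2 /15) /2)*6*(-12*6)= -144 /5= -28.80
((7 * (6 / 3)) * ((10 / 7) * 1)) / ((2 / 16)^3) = 10240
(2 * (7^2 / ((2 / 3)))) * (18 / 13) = 2646 / 13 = 203.54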